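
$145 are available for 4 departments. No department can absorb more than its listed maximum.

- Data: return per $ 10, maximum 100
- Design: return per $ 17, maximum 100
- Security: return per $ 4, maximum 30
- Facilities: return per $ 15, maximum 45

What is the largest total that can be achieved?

2375

Highest return per $ first: Design 17 > Facilities 15 > Data 10 > Security 4.
Give Design 100 to hit its cap of 100 → 45 left.
Facilities: +45 to 45 (cap) → 0 left.
Total = 17×100 + 15×45 = 2375.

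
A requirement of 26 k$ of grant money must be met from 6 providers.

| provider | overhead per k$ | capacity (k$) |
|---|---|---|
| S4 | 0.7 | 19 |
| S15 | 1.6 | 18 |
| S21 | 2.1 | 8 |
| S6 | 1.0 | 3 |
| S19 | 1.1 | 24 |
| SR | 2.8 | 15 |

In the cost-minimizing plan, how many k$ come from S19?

4

Cheapest first:
S4 at 0.7: take all 19 k$ — 7 still needed.
S6 (1.0): use full 3 — 4 k$ to go.
S19 at 1.1: take 4 of its 24 — requirement met.
S15, S21, SR: unused.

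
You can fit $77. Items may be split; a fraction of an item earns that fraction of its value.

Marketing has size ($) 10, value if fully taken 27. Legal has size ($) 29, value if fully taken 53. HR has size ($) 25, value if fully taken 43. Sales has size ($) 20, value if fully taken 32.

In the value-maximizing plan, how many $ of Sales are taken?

13

Rank by value-to-size ratio: Marketing 27/10≈2.7, Legal 53/29≈1.83, HR 43/25≈1.72, Sales 32/20≈1.6.
All 10 $ of Marketing fit (value 27) — 67 remain.
Take all of Legal (29 $, value 53) — 38 $ left.
Take all of HR (25 $, value 43) — 13 $ left.
Only 13 $ remain; take 13/20 of Sales for value 32×13/20 = 20.8.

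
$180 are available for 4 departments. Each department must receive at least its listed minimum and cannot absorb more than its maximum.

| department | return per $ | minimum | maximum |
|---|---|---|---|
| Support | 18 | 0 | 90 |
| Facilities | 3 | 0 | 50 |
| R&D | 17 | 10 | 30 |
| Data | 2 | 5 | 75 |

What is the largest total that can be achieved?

Meeting every minimum uses 0+0+10+5 = 15 $, leaving 165.
Rank by return per $: Support 18 > R&D 17 > Facilities 3 > Data 2.
Give Support 90 more to hit its cap of 90 ; 75 left.
R&D takes 20 more to reach its cap of 30 ; 55 left.
Facilities takes 50 more to reach its cap of 50 ; 5 left.
Data: +5 (room for 70) → 10. Pool exhausted.
Total = 18×90 + 3×50 + 17×30 + 2×10 = 2300.

2300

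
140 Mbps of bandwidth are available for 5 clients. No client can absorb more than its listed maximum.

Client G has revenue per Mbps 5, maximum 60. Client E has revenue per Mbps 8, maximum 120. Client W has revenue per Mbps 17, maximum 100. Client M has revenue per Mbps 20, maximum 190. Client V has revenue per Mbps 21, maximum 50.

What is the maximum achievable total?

Rank by revenue per Mbps: Client V 21 > Client M 20 > Client W 17 > Client E 8 > Client G 5.
Give Client V 50 to hit its cap of 50 ; 90 left.
Client M: +90 (room for 190) → 90. Pool exhausted.
Total = 20×90 + 21×50 = 2850.

2850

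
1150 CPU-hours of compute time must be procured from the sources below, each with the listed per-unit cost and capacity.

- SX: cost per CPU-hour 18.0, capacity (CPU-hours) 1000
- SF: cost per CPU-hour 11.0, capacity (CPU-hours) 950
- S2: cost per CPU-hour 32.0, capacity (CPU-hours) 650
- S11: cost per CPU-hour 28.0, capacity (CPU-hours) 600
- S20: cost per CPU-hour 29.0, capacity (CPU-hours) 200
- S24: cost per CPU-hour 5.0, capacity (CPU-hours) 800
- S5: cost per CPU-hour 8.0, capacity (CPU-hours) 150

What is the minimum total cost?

Use sources in increasing cost order.
Take 800 from S24 at 5.0 → need 350 more.
Take 150 from S5 at 8.0 → need 200 more.
SF (11.0): take the remaining 200 → done.
SX, S11, S20, S2: unused.
Cost = 800×5.0 + 150×8.0 + 200×11.0 = 7400.

7400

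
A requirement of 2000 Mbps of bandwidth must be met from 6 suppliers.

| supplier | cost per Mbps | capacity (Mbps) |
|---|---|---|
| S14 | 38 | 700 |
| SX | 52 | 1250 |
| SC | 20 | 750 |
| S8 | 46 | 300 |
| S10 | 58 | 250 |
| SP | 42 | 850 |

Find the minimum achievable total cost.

64700

Use suppliers in increasing cost order.
Take 750 from SC at 20 ; need 1250 more.
S14 (38): use full 700 ; 550 Mbps to go.
Take 550 from SP at 42 to finish.
S8, SX, S10: unused.
Cost = 750×20 + 700×38 + 550×42 = 64700.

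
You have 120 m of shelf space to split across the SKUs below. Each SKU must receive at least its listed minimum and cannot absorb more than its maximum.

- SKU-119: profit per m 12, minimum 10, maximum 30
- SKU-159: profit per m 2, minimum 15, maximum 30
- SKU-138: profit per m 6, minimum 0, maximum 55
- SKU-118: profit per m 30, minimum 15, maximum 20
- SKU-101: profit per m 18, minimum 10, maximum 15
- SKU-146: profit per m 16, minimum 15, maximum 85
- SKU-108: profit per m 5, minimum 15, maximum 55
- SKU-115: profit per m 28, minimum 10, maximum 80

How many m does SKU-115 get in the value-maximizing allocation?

Meeting every minimum uses 10+15+0+15+10+15+15+10 = 90 m, leaving 30.
Rank by profit per m: SKU-118 30 > SKU-115 28 > SKU-101 18 > SKU-146 16 > SKU-119 12 > SKU-138 6 > SKU-108 5 > SKU-159 2.
SKU-118: +5 to 20 (cap) — 25 left.
SKU-115 has room for 70 more but only 25 remain, so it gets 35.

35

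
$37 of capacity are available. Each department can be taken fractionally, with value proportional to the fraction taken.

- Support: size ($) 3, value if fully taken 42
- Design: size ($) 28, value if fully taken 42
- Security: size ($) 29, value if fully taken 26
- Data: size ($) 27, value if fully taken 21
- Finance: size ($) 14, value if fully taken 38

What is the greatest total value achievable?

110

Rank by value-to-size ratio: Support 42/3≈14, Finance 38/14≈2.71, Design 42/28≈1.5, Security 26/29≈0.897, Data 21/27≈0.778.
Support: take in full, 3 $ for value 42 → 34 left.
Take all of Finance (14 $, value 38) → 20 $ left.
Only 20 $ remain; take 20/28 of Design for value 42×20/28 = 30.
Total value = 110.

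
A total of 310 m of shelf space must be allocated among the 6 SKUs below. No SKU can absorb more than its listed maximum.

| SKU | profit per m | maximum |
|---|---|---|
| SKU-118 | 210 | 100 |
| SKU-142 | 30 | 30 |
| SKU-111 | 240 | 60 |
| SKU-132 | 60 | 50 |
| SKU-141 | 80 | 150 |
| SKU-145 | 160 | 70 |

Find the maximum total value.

Rank by profit per m: SKU-111 240 > SKU-118 210 > SKU-145 160 > SKU-141 80 > SKU-132 60 > SKU-142 30.
SKU-111 takes 60 to reach its cap of 60 — 250 left.
SKU-118: +100 to 100 (cap) — 150 left.
Give SKU-145 70 to hit its cap of 70 — 80 left.
SKU-141: +80 (room for 150) → 80. Pool exhausted.
Total = 210×100 + 240×60 + 80×80 + 160×70 = 53000.

53000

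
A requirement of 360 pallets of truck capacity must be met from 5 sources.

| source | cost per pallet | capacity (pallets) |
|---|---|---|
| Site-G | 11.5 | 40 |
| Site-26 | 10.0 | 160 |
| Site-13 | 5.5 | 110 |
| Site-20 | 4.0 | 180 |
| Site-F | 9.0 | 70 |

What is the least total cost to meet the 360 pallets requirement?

1955

Cheapest first:
Take 180 from Site-20 at 4.0 — need 180 more.
Site-13 (5.5): use full 110 — 70 pallets to go.
Take 70 from Site-F at 9.0 — need 0 more.
Site-26, Site-G: unused.
Cost = 180×4.0 + 110×5.5 + 70×9.0 = 1955.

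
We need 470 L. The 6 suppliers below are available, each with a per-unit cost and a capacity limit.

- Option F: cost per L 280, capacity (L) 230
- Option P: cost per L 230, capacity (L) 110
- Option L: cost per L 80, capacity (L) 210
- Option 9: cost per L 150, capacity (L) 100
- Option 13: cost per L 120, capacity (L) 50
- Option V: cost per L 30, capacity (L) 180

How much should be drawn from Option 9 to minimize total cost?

30

Fill from the cheapest supplier first.
Option V at 30: take all 180 L → 290 still needed.
Option L (80): use full 210 → 80 L to go.
Option 13 at 120: take all 50 L → 30 still needed.
Option 9 at 150: take 30 of its 100 → requirement met.
Option P, Option F: unused.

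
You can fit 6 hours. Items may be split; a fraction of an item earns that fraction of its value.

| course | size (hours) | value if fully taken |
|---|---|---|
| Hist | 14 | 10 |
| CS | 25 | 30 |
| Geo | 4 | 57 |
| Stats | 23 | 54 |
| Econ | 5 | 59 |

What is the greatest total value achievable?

Sort by value density: Geo 57/4≈14.2, Econ 59/5≈11.8, Stats 54/23≈2.35, CS 30/25≈1.2, Hist 10/14≈0.714.
Take all of Geo (4 hours, value 57) — 2 hours left.
Only 2 hours remain; take 2/5 of Econ for value 59×2/5 = 23.6.
Total value = 80.6.

80.6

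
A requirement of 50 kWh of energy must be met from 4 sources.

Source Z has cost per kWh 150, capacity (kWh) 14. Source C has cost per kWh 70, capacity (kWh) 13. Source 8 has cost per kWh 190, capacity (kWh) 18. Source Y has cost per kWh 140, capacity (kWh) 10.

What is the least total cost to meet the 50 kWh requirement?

Fill from the cheapest source first.
Source C at 70: take all 13 kWh — 37 still needed.
Take 10 from Source Y at 140 — need 27 more.
Take 14 from Source Z at 150 — need 13 more.
Take 13 from Source 8 at 190 to finish.
Cost = 13×70 + 10×140 + 14×150 + 13×190 = 6880.

6880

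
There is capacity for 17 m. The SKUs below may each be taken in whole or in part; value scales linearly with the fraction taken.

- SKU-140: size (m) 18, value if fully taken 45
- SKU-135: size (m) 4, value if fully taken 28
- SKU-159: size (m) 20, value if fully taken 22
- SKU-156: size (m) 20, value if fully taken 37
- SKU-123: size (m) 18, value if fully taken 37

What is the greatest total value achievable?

60.5

Rank by value-to-size ratio: SKU-135 28/4≈7, SKU-140 45/18≈2.5, SKU-123 37/18≈2.06, SKU-156 37/20≈1.85, SKU-159 22/20≈1.1.
All 4 m of SKU-135 fit (value 28) ; 13 remain.
Only 13 m remain; take 13/18 of SKU-140 for value 45×13/18 = 32.5.
Total value = 60.5.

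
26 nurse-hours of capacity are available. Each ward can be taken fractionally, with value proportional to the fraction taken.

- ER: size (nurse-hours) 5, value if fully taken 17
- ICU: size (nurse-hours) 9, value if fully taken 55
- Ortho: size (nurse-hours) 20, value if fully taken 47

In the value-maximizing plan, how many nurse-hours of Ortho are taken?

Rank by value-to-size ratio: ICU 55/9≈6.11, ER 17/5≈3.4, Ortho 47/20≈2.35.
All 9 nurse-hours of ICU fit (value 55) ; 17 remain.
Take all of ER (5 nurse-hours, value 17) ; 12 nurse-hours left.
12 nurse-hours left: a 12/20 share of Ortho gives 47×12/20 = 28.2.

12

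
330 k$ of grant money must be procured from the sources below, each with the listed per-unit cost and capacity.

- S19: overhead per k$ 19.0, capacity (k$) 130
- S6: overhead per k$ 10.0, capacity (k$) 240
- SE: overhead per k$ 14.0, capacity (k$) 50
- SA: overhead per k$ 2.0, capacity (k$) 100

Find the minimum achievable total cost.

Use sources in increasing cost order.
Take 100 from SA at 2.0 ; need 230 more.
Take 230 from S6 at 10.0 to finish.
SE, S19: unused.
Cost = 100×2.0 + 230×10.0 = 2500.

2500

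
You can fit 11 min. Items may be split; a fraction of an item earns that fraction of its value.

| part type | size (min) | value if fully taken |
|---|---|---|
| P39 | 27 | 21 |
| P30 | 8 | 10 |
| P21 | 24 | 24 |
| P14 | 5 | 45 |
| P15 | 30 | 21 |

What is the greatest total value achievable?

52.5

Rank by value-to-size ratio: P14 45/5≈9, P30 10/8≈1.25, P21 24/24≈1, P39 21/27≈0.778, P15 21/30≈0.7.
P14: take in full, 5 min for value 45 — 6 left.
Fill the last 6 min with part of P30: 6/8 of it earns 7.5.
Total value = 52.5.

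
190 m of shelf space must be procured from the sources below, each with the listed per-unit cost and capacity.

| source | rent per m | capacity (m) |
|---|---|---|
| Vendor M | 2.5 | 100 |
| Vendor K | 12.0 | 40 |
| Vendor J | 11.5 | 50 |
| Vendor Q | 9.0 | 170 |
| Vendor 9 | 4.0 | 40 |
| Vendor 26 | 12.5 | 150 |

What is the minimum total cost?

Use sources in increasing cost order.
Vendor M at 2.5: take all 100 m ; 90 still needed.
Take 40 from Vendor 9 at 4.0 ; need 50 more.
Take 50 from Vendor Q at 9.0 to finish.
Vendor J, Vendor K, Vendor 26: unused.
Cost = 100×2.5 + 40×4.0 + 50×9.0 = 860.

860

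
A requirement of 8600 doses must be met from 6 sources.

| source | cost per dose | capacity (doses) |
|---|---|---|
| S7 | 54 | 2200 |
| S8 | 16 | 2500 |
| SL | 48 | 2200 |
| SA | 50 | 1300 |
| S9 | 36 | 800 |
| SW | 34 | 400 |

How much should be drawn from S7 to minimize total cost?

Cheapest first:
S8 at 16: take all 2500 doses — 6100 still needed.
SW at 34: take all 400 doses — 5700 still needed.
S9 at 36: take all 800 doses — 4900 still needed.
Take 2200 from SL at 48 — need 2700 more.
SA at 50: take all 1300 doses — 1400 still needed.
S7 (54): take the remaining 1400 — done.

1400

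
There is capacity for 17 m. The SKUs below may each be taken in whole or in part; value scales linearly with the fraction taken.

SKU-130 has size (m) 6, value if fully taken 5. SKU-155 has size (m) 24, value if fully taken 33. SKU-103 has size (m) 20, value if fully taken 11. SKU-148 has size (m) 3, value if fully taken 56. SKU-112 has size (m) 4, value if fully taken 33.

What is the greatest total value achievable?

Rank by value-to-size ratio: SKU-148 56/3≈18.7, SKU-112 33/4≈8.25, SKU-155 33/24≈1.38, SKU-130 5/6≈0.833, SKU-103 11/20≈0.55.
All 3 m of SKU-148 fit (value 56) — 14 remain.
Take all of SKU-112 (4 m, value 33) — 10 m left.
10 m left: a 10/24 share of SKU-155 gives 33×10/24 = 13.75.
Total value = 102.75.

102.75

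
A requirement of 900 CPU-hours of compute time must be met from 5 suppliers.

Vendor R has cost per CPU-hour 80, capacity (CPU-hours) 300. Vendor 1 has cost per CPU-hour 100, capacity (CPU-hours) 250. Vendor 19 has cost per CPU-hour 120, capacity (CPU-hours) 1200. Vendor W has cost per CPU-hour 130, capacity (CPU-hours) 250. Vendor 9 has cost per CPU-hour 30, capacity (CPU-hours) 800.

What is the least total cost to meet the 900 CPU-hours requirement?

32000

Cheapest first:
Vendor 9 (30): use full 800 — 100 CPU-hours to go.
Vendor R (80): take the remaining 100 — done.
Vendor 1, Vendor 19, Vendor W: unused.
Cost = 800×30 + 100×80 = 32000.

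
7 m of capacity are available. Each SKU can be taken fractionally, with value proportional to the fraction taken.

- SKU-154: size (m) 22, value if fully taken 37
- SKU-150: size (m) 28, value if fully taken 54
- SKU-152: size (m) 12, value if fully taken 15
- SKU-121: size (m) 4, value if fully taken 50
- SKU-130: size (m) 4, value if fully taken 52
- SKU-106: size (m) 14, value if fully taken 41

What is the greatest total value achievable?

89.5

Sort by value density: SKU-130 52/4≈13, SKU-121 50/4≈12.5, SKU-106 41/14≈2.93, SKU-150 54/28≈1.93, SKU-154 37/22≈1.68, SKU-152 15/12≈1.25.
SKU-130: take in full, 4 m for value 52 — 3 left.
Only 3 m remain; take 3/4 of SKU-121 for value 50×3/4 = 37.5.
Total value = 89.5.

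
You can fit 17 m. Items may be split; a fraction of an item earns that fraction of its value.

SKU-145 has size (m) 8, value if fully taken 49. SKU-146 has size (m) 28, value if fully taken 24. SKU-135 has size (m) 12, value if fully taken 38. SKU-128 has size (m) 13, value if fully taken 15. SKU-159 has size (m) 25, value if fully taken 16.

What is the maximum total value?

Sort by value density: SKU-145 49/8≈6.12, SKU-135 38/12≈3.17, SKU-128 15/13≈1.15, SKU-146 24/28≈0.857, SKU-159 16/25≈0.64.
Take all of SKU-145 (8 m, value 49) → 9 m left.
Only 9 m remain; take 9/12 of SKU-135 for value 38×9/12 = 28.5.
Total value = 77.5.

77.5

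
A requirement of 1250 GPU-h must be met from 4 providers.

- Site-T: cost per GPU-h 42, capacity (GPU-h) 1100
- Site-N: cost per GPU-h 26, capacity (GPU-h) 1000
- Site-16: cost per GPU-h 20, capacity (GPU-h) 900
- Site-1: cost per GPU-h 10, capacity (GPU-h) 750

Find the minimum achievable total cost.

Use providers in increasing cost order.
Site-1 at 10: take all 750 GPU-h ; 500 still needed.
Take 500 from Site-16 at 20 to finish.
Site-N, Site-T: unused.
Cost = 750×10 + 500×20 = 17500.

17500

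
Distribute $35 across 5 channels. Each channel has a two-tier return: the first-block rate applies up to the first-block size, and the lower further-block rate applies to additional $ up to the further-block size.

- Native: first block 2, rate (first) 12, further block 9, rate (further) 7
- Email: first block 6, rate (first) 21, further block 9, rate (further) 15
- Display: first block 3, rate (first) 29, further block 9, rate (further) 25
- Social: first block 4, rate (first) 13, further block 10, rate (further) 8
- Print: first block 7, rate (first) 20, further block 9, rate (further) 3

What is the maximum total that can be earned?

726

Rank every tier by rate: Display/first 29 > Display/second 25 > Email/first 21 > Print/first 20 > Email/second 15 > Social/first 13 > Native/first 12 > Social/second 8 > Native/second 7 > Print/second 3.
Fill Display first block (3 at 29) — 32 left.
Fill Display second block (9 at 25) — 23 left.
Fill Email first block (6 at 21) — 17 left.
Print/first (20): +7 — 10 left.
Fill Email second block (9 at 15) — 1 left.
Social first at 13: only 1 left, fill 1.
Total = 29×3 + 25×9 + 21×6 + 20×7 + 15×9 + 13×1 = 726.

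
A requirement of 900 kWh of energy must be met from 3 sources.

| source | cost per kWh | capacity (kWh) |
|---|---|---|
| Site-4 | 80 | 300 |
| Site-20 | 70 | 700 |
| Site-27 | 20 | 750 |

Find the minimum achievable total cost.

25500

Cheapest first:
Site-27 at 20: take all 750 kWh — 150 still needed.
Site-20 (70): take the remaining 150 — done.
Site-4: unused.
Cost = 750×20 + 150×70 = 25500.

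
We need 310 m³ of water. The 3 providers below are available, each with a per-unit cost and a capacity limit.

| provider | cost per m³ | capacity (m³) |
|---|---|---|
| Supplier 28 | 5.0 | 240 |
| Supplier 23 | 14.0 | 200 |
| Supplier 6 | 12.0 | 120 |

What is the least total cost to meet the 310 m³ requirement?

Fill from the cheapest provider first.
Supplier 28 at 5.0: take all 240 m³ ; 70 still needed.
Supplier 6 (12.0): take the remaining 70 ; done.
Supplier 23: unused.
Cost = 240×5.0 + 70×12.0 = 2040.

2040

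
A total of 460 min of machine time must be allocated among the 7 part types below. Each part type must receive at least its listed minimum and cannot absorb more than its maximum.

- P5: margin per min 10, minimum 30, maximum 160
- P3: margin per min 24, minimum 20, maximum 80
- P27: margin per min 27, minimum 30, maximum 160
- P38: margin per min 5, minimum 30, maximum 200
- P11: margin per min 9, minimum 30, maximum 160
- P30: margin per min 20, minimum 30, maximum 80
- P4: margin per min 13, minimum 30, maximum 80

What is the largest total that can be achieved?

9210

Meeting every minimum uses 30+20+30+30+30+30+30 = 200 min, leaving 260.
Rank by margin per min: P27 27 > P3 24 > P30 20 > P4 13 > P5 10 > P11 9 > P38 5.
P27: +130 to 160 (cap) → 130 left.
Give P3 60 more to hit its cap of 80 → 70 left.
Give P30 50 more to hit its cap of 80 → 20 left.
P4 has room for 50 more but only 20 remain, so it gets 50.
Total = 10×30 + 24×80 + 27×160 + 5×30 + 9×30 + 20×80 + 13×50 = 9210.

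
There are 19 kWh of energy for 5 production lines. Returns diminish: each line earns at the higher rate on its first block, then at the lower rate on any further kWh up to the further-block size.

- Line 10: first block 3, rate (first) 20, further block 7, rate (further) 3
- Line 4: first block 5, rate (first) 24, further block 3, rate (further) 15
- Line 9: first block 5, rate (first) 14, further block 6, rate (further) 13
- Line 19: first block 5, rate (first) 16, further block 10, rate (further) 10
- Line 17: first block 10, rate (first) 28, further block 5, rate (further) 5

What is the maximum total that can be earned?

476

Treat each block as its own option and order by rate: Line 17/first 28 > Line 4/first 24 > Line 10/first 20 > Line 19/first 16 > Line 4/second 15 > Line 9/first 14 > Line 9/second 13 > Line 19/second 10 > Line 17/second 5 > Line 10/second 3.
Fill Line 17 first block (10 at 28) — 9 left.
Fill Line 4 first block (5 at 24) — 4 left.
Line 10 first at 20: fill all 3 — 1 left.
1 remain; put them into Line 19 first at 16.
Total = 28×10 + 24×5 + 20×3 + 16×1 = 476.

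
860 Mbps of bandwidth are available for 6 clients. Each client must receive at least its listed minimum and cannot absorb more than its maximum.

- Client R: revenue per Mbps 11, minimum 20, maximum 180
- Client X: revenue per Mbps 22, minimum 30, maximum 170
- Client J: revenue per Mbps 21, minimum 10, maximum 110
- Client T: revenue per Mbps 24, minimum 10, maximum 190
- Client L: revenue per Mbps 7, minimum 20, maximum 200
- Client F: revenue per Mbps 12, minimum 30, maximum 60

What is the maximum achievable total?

14360

Meeting every minimum uses 20+30+10+10+20+30 = 120 Mbps, leaving 740.
Order the clients by revenue per Mbps: Client T 24 > Client X 22 > Client J 21 > Client F 12 > Client R 11 > Client L 7.
Give Client T 180 more to hit its cap of 190 ; 560 left.
Client X takes 140 more to reach its cap of 170 ; 420 left.
Give Client J 100 more to hit its cap of 110 ; 320 left.
Give Client F 30 more to hit its cap of 60 ; 290 left.
Client R takes 160 more to reach its cap of 180 ; 130 left.
Client L: +130 (room for 180) → 150. Pool exhausted.
Total = 11×180 + 22×170 + 21×110 + 24×190 + 7×150 + 12×60 = 14360.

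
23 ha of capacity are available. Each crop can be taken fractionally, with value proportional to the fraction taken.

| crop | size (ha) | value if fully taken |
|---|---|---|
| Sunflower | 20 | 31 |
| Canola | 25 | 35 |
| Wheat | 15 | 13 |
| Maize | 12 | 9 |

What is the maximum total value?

35.2

Sort by value density: Sunflower 31/20≈1.55, Canola 35/25≈1.4, Wheat 13/15≈0.867, Maize 9/12≈0.75.
All 20 ha of Sunflower fit (value 31) → 3 remain.
Fill the last 3 ha with part of Canola: 3/25 of it earns 4.2.
Total value = 35.2.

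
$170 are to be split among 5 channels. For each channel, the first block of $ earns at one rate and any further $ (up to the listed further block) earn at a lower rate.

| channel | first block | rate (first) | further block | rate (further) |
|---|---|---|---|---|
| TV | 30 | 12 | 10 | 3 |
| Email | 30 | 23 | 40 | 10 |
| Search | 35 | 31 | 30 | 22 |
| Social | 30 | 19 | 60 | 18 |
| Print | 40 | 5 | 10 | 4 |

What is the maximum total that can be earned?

Order all 10 blocks by rate: Search/first 31 > Email/first 23 > Search/second 22 > Social/first 19 > Social/second 18 > TV/first 12 > Email/second 10 > Print/first 5 > Print/second 4 > TV/second 3.
Search/first (31): +35 — 135 left.
Email first at 23: fill all 30 — 105 left.
Search/second (22): +30 — 75 left.
Fill Social first block (30 at 19) — 45 left.
Social second at 18: only 45 left, fill 45.
Total = 31×35 + 23×30 + 22×30 + 19×30 + 18×45 = 3815.

3815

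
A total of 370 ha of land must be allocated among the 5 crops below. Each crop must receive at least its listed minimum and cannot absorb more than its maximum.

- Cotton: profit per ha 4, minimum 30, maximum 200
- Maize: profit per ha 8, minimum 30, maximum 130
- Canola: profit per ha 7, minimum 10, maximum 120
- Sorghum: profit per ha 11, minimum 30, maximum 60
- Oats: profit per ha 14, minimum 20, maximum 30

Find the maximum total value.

Meeting every minimum uses 30+30+10+30+20 = 120 ha, leaving 250.
Rank by profit per ha: Oats 14 > Sorghum 11 > Maize 8 > Canola 7 > Cotton 4.
Oats takes 10 more to reach its cap of 30 → 240 left.
Sorghum: +30 to 60 (cap) → 210 left.
Maize takes 100 more to reach its cap of 130 → 110 left.
Canola: +110 to 120 (cap) → 0 left.
Total = 4×30 + 8×130 + 7×120 + 11×60 + 14×30 = 3080.

3080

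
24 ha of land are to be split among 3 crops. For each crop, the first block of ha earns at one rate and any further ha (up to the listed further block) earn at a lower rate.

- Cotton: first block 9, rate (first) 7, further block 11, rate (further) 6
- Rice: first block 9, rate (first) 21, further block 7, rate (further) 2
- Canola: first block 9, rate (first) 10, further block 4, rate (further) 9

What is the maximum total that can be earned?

329

Treat each block as its own option and order by rate: Rice/tier1 21 > Canola/tier1 10 > Canola/tier2 9 > Cotton/tier1 7 > Cotton/tier2 6 > Rice/tier2 2.
Rice tier1 at 21: fill all 9 ; 15 left.
Canola tier1 at 10: fill all 9 ; 6 left.
Canola tier2 at 9: fill all 4 ; 2 left.
Cotton tier1 at 7: only 2 left, fill 2.
Total = 21×9 + 10×9 + 9×4 + 7×2 = 329.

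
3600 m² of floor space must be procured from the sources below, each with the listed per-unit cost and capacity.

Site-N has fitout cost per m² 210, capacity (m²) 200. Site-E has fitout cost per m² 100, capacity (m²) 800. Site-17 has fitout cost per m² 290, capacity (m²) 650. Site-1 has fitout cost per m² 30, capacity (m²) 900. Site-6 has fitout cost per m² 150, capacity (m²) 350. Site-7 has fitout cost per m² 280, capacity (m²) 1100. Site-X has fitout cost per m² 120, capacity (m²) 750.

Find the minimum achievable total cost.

459500

Fill from the cheapest source first.
Site-1 at 30: take all 900 m² → 2700 still needed.
Site-E (100): use full 800 → 1900 m² to go.
Site-X (120): use full 750 → 1150 m² to go.
Site-6 (150): use full 350 → 800 m² to go.
Site-N (210): use full 200 → 600 m² to go.
Site-7 (280): take the remaining 600 → done.
Site-17: unused.
Cost = 900×30 + 800×100 + 750×120 + 350×150 + 200×210 + 600×280 = 459500.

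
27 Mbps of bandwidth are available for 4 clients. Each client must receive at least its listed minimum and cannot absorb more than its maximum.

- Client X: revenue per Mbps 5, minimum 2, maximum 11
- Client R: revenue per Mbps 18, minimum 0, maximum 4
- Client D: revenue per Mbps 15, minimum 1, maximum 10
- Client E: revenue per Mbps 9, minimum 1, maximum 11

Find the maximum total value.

Meeting every minimum uses 2+0+1+1 = 4 Mbps, leaving 23.
Rank by revenue per Mbps: Client R 18 > Client D 15 > Client E 9 > Client X 5.
Client R: +4 to 4 (cap) ; 19 left.
Client D: +9 to 10 (cap) ; 10 left.
Client E takes 10 more to reach its cap of 11 ; 0 left.
Total = 5×2 + 18×4 + 15×10 + 9×11 = 331.

331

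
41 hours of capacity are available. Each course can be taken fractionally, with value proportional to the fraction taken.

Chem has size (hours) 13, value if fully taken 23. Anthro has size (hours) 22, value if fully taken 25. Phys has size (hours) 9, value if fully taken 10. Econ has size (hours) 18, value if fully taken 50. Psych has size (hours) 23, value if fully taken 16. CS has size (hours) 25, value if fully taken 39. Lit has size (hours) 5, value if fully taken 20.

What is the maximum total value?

100.8

Best value per unit of size first: Lit 20/5≈4, Econ 50/18≈2.78, Chem 23/13≈1.77, CS 39/25≈1.56, Anthro 25/22≈1.14, Phys 10/9≈1.11, Psych 16/23≈0.696.
Take all of Lit (5 hours, value 20) ; 36 hours left.
Econ: take in full, 18 hours for value 50 ; 18 left.
Chem: take in full, 13 hours for value 23 ; 5 left.
5 hours left: a 5/25 share of CS gives 39×5/25 = 7.8.
Total value = 100.8.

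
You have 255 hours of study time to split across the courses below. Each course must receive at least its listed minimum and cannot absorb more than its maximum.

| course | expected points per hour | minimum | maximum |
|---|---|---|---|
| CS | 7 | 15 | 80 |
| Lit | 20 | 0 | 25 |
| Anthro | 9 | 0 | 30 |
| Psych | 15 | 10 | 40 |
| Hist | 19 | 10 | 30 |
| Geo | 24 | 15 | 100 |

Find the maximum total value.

4550

Meeting every minimum uses 15+0+0+10+10+15 = 50 hours, leaving 205.
Rank by expected points per hour: Geo 24 > Lit 20 > Hist 19 > Psych 15 > Anthro 9 > CS 7.
Give Geo 85 more to hit its cap of 100 ; 120 left.
Lit takes 25 more to reach its cap of 25 ; 95 left.
Hist: +20 to 30 (cap) ; 75 left.
Psych: +30 to 40 (cap) ; 45 left.
Anthro: +30 to 30 (cap) ; 15 left.
CS: +15 (room for 65) → 30. Pool exhausted.
Total = 7×30 + 20×25 + 9×30 + 15×40 + 19×30 + 24×100 = 4550.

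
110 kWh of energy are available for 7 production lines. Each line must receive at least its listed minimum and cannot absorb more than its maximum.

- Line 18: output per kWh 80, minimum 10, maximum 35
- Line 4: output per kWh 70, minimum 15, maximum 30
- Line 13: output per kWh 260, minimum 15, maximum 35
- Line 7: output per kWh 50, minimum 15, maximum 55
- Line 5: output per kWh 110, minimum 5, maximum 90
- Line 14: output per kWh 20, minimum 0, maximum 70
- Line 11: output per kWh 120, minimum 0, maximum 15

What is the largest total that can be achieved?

Meeting every minimum uses 10+15+15+15+5+0+0 = 60 kWh, leaving 50.
Rank by output per kWh: Line 13 260 > Line 11 120 > Line 5 110 > Line 18 80 > Line 4 70 > Line 7 50 > Line 14 20.
Line 13 takes 20 more to reach its cap of 35 → 30 left.
Give Line 11 15 more to hit its cap of 15 → 15 left.
Line 5: +15 (room for 85) → 20. Pool exhausted.
Total = 80×10 + 70×15 + 260×35 + 50×15 + 110×20 + 120×15 = 15700.

15700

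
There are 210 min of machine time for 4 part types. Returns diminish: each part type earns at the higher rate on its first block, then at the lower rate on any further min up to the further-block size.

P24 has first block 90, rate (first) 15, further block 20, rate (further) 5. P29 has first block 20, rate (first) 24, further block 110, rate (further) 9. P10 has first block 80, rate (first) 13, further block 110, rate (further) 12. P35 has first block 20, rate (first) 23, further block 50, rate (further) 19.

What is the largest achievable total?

3630

Treat each block as its own option and order by rate: P29/tier1 24 > P35/tier1 23 > P35/tier2 19 > P24/tier1 15 > P10/tier1 13 > P10/tier2 12 > P29/tier2 9 > P24/tier2 5.
P29 tier1 at 24: fill all 20 → 190 left.
Fill P35 tier1 block (20 at 23) → 170 left.
Fill P35 tier2 block (50 at 19) → 120 left.
Fill P24 tier1 block (90 at 15) → 30 left.
30 remain; put them into P10 tier1 at 13.
Total = 24×20 + 23×20 + 19×50 + 15×90 + 13×30 = 3630.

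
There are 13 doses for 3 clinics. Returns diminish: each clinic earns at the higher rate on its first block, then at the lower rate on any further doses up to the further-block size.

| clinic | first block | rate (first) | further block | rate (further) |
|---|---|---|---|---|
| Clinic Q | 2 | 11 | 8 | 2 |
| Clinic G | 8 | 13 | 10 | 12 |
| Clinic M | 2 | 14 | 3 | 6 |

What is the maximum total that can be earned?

168

Order all 6 blocks by rate: Clinic M/tier1 14 > Clinic G/tier1 13 > Clinic G/tier2 12 > Clinic Q/tier1 11 > Clinic M/tier2 6 > Clinic Q/tier2 2.
Clinic M/tier1 (14): +2 → 11 left.
Clinic G tier1 at 13: fill all 8 → 3 left.
Clinic G/tier2: +3 of 10 at 12; pool empty.
Total = 14×2 + 13×8 + 12×3 = 168.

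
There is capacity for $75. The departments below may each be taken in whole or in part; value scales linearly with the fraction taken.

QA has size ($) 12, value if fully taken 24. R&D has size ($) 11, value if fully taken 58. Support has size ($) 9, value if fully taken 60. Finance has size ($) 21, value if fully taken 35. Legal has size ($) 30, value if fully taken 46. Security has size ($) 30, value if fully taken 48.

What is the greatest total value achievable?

212.2

Best value per unit of size first: Support 60/9≈6.67, R&D 58/11≈5.27, QA 24/12≈2, Finance 35/21≈1.67, Security 48/30≈1.6, Legal 46/30≈1.53.
Support: take in full, 9 $ for value 60 — 66 left.
R&D: take in full, 11 $ for value 58 — 55 left.
All 12 $ of QA fit (value 24) — 43 remain.
Take all of Finance (21 $, value 35) — 22 $ left.
Only 22 $ remain; take 22/30 of Security for value 48×22/30 = 35.2.
Total value = 212.2.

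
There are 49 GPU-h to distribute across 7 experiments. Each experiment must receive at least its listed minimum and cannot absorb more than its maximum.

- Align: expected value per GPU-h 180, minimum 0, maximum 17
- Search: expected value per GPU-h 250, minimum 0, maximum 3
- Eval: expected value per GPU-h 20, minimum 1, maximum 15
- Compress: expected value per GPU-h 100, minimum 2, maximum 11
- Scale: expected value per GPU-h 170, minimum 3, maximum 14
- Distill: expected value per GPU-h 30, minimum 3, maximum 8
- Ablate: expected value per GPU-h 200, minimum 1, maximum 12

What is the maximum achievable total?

Meeting every minimum uses 0+0+1+2+3+3+1 = 10 GPU-h, leaving 39.
Highest expected value per GPU-h first: Search 250 > Ablate 200 > Align 180 > Scale 170 > Compress 100 > Distill 30 > Eval 20.
Search takes 3 more to reach its cap of 3 ; 36 left.
Ablate takes 11 more to reach its cap of 12 ; 25 left.
Give Align 17 more to hit its cap of 17 ; 8 left.
Scale: +8 (room for 11) → 11. Pool exhausted.
Total = 180×17 + 250×3 + 20×1 + 100×2 + 170×11 + 30×3 + 200×12 = 8390.

8390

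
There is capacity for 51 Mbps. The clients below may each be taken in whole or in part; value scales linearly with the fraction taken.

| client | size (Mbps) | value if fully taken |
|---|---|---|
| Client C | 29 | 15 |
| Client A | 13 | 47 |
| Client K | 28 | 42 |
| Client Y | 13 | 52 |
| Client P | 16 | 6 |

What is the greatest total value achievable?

136.5

Best value per unit of size first: Client Y 52/13≈4, Client A 47/13≈3.62, Client K 42/28≈1.5, Client C 15/29≈0.517, Client P 6/16≈0.375.
Take all of Client Y (13 Mbps, value 52) ; 38 Mbps left.
Take all of Client A (13 Mbps, value 47) ; 25 Mbps left.
Fill the last 25 Mbps with part of Client K: 25/28 of it earns 37.5.
Total value = 136.5.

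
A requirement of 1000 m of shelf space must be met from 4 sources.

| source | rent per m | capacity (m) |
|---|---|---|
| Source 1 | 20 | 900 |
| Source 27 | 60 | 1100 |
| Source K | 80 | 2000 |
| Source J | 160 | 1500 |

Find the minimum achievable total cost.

24000

Cheapest first:
Source 1 (20): use full 900 → 100 m to go.
Source 27 at 60: take 100 of its 1100 → requirement met.
Source K, Source J: unused.
Cost = 900×20 + 100×60 = 24000.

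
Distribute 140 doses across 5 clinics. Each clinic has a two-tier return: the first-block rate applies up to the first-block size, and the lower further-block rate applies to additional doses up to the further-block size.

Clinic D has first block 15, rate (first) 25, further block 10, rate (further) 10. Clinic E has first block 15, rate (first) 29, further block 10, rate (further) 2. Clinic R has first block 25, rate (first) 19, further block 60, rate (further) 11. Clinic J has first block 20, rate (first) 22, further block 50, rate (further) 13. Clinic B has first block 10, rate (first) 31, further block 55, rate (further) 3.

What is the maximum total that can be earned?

Rank every tier by rate: Clinic B/tier1 31 > Clinic E/tier1 29 > Clinic D/tier1 25 > Clinic J/tier1 22 > Clinic R/tier1 19 > Clinic J/tier2 13 > Clinic R/tier2 11 > Clinic D/tier2 10 > Clinic B/tier2 3 > Clinic E/tier2 2.
Clinic B/tier1 (31): +10 ; 130 left.
Clinic E tier1 at 29: fill all 15 ; 115 left.
Fill Clinic D tier1 block (15 at 25) ; 100 left.
Fill Clinic J tier1 block (20 at 22) ; 80 left.
Fill Clinic R tier1 block (25 at 19) ; 55 left.
Clinic J/tier2 (13): +50 ; 5 left.
Clinic R tier2 at 11: only 5 left, fill 5.
Total = 31×10 + 29×15 + 25×15 + 22×20 + 19×25 + 13×50 + 11×5 = 2740.

2740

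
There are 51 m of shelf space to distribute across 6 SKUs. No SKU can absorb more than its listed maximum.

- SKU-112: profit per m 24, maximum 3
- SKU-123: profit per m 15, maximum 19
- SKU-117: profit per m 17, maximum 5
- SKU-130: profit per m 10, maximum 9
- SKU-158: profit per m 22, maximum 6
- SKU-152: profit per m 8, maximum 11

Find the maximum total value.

Order the SKUs by profit per m: SKU-112 24 > SKU-158 22 > SKU-117 17 > SKU-123 15 > SKU-130 10 > SKU-152 8.
Give SKU-112 3 to hit its cap of 3 — 48 left.
SKU-158: +6 to 6 (cap) — 42 left.
SKU-117: +5 to 5 (cap) — 37 left.
SKU-123: +19 to 19 (cap) — 18 left.
SKU-130: +9 to 9 (cap) — 9 left.
SKU-152: +9 (room for 11) → 9. Pool exhausted.
Total = 24×3 + 15×19 + 17×5 + 10×9 + 22×6 + 8×9 = 736.

736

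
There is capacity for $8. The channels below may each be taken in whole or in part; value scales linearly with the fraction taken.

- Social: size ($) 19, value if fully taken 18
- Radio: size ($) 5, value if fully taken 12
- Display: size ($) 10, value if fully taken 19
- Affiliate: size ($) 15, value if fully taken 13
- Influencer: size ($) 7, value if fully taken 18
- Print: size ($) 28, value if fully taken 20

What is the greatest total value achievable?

20.4

Rank by value-to-size ratio: Influencer 18/7≈2.57, Radio 12/5≈2.4, Display 19/10≈1.9, Social 18/19≈0.947, Affiliate 13/15≈0.867, Print 20/28≈0.714.
Influencer: take in full, 7 $ for value 18 ; 1 left.
Fill the last 1 $ with part of Radio: 1/5 of it earns 2.4.
Total value = 20.4.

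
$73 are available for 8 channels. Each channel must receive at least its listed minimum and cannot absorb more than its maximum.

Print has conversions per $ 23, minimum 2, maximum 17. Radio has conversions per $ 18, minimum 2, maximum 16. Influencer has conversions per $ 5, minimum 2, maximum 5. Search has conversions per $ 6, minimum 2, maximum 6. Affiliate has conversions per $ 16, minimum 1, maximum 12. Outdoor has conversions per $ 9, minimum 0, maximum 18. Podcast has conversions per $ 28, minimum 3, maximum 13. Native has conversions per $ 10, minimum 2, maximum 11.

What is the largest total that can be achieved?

Meeting every minimum uses 2+2+2+2+1+0+3+2 = 14 $, leaving 59.
Highest conversions per $ first: Podcast 28 > Print 23 > Radio 18 > Affiliate 16 > Native 10 > Outdoor 9 > Search 6 > Influencer 5.
Give Podcast 10 more to hit its cap of 13 → 49 left.
Print: +15 to 17 (cap) → 34 left.
Radio takes 14 more to reach its cap of 16 → 20 left.
Give Affiliate 11 more to hit its cap of 12 → 9 left.
Native: +9 to 11 (cap) → 0 left.
Total = 23×17 + 18×16 + 5×2 + 6×2 + 16×12 + 28×13 + 10×11 = 1367.

1367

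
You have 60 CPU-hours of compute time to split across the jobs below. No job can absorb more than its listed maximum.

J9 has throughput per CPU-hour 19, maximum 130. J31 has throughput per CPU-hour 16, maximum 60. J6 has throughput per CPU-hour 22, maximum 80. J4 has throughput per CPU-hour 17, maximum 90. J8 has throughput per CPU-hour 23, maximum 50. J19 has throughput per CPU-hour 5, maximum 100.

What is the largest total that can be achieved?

1370

Highest throughput per CPU-hour first: J8 23 > J6 22 > J9 19 > J4 17 > J31 16 > J19 5.
Give J8 50 to hit its cap of 50 ; 10 left.
J6 has room for 80 but only 10 remain, so it gets 10.
Total = 22×10 + 23×50 = 1370.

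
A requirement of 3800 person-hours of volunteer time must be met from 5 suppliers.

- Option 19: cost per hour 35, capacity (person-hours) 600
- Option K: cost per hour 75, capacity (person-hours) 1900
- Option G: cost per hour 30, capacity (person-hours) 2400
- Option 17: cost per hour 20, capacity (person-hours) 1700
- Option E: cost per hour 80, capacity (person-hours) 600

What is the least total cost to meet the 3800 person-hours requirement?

97000

Fill from the cheapest supplier first.
Option 17 (20): use full 1700 ; 2100 person-hours to go.
Option G (30): take the remaining 2100 ; done.
Option 19, Option K, Option E: unused.
Cost = 1700×20 + 2100×30 = 97000.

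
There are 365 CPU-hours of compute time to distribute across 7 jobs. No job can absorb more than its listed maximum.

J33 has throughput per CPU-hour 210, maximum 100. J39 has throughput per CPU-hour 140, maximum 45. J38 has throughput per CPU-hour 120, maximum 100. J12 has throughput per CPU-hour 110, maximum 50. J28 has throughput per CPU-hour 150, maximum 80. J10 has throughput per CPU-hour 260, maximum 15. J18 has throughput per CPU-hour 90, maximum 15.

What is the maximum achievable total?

57950

Order the jobs by throughput per CPU-hour: J10 260 > J33 210 > J28 150 > J39 140 > J38 120 > J12 110 > J18 90.
J10 takes 15 to reach its cap of 15 ; 350 left.
J33 takes 100 to reach its cap of 100 ; 250 left.
Give J28 80 to hit its cap of 80 ; 170 left.
Give J39 45 to hit its cap of 45 ; 125 left.
J38: +100 to 100 (cap) ; 25 left.
J12: +25 (room for 50) → 25. Pool exhausted.
Total = 210×100 + 140×45 + 120×100 + 110×25 + 150×80 + 260×15 = 57950.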